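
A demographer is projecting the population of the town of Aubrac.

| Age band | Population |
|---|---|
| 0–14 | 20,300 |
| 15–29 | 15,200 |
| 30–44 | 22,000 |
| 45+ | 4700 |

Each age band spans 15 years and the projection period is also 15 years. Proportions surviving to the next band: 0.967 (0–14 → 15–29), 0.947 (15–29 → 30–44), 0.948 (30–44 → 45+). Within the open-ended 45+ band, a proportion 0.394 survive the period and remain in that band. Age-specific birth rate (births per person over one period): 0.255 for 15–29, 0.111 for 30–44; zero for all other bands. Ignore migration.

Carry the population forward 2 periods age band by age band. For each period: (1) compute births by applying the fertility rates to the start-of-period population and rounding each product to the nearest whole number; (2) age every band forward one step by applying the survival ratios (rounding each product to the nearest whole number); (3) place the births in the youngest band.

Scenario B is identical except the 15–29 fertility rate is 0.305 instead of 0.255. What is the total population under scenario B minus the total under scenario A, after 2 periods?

1715

Numbering the groups 1..4 from youngest to oldest:
Period 1:
Births: 15200 * 0.255 = 3876  |  22000 * 0.111 = 2442 → 6318
Group 2: 20300 * 0.967 = 19630
Group 3: 15200 * 0.947 = 14394
Group 4: 22000 * 0.948 + 4700 * 0.394 = 20856 + 1852 = 22708
End of period: [6318, 19630, 14394, 22708]
Period 2:
Births: 19630 * 0.255 = 5006  |  14394 * 0.111 = 1598 → 6604
Group 2: 6318 * 0.967 = 6110
Group 3: 19630 * 0.947 = 18590
Group 4: 14394 * 0.948 + 22708 * 0.394 = 13646 + 8947 = 22593
End of period: [6604, 6110, 18590, 22593]
Scenario A total after 2 periods: 53897
Scenario B projection —
Period 1:
Births: 15200 * 0.305 = 4636  |  22000 * 0.111 = 2442 → 7078
Group 2: 20300 * 0.967 = 19630
Group 3: 15200 * 0.947 = 14394
Group 4: 22000 * 0.948 + 4700 * 0.394 = 20856 + 1852 = 22708
End of period: [7078, 19630, 14394, 22708]
Period 2:
Births: 19630 * 0.305 = 5987  |  14394 * 0.111 = 1598 → 7585
Group 2: 7078 * 0.967 = 6844
Group 3: 19630 * 0.947 = 18590
Group 4: 14394 * 0.948 + 22708 * 0.394 = 13646 + 8947 = 22593
End of period: [7585, 6844, 18590, 22593]
Scenario B total after 2 periods: 55612
Difference B − A = 55612 − 53897 = 1715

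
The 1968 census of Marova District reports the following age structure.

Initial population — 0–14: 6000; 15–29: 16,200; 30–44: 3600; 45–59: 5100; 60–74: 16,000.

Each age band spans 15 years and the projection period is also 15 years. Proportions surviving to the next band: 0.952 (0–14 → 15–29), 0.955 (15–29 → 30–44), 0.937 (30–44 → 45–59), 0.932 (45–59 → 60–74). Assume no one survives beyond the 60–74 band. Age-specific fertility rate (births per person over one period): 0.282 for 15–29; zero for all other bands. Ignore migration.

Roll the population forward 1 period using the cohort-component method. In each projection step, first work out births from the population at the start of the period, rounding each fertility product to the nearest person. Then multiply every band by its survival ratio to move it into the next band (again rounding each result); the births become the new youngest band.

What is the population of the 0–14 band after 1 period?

4568

Numbering the groups 1..5 from youngest to oldest:
After projecting period 1:
Births: 16200 × 0.282 = 4568
Group 2: 6000 × 0.952 = 5712
Group 3: 16200 × 0.955 = 15471
Group 4: 3600 × 0.937 = 3373
Group 5: 5100 × 0.932 = 4753
Population now: 0–14=4568, 15–29=5712, 30–44=15471, 45–59=3373, 60–74=4753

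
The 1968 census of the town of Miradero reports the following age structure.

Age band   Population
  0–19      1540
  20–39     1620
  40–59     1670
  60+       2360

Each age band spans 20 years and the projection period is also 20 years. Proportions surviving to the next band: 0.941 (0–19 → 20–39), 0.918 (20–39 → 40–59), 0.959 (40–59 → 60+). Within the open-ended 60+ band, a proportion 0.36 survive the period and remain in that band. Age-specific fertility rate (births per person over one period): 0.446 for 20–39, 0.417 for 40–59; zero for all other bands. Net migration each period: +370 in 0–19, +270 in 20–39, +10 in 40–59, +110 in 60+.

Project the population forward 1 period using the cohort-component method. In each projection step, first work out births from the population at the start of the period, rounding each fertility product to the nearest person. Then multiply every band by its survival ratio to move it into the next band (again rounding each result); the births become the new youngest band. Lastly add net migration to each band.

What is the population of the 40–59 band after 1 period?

1497

— Period 1 —
Births: 1620 * 0.446 = 723, 1670 * 0.417 = 696 → total 1419
20–39: 1540 * 0.941 = 1449
40–59: 1620 * 0.918 = 1487
60+: 1670 * 0.959 + 2360 * 0.36 = 1602 + 850 = 2452
Net migration: 0–19 + 370 → 1789; 20–39 + 270 → 1719; 40–59 + 10 → 1497; 60+ + 110 → 2562
Giving 1789 / 1719 / 1497 / 2562.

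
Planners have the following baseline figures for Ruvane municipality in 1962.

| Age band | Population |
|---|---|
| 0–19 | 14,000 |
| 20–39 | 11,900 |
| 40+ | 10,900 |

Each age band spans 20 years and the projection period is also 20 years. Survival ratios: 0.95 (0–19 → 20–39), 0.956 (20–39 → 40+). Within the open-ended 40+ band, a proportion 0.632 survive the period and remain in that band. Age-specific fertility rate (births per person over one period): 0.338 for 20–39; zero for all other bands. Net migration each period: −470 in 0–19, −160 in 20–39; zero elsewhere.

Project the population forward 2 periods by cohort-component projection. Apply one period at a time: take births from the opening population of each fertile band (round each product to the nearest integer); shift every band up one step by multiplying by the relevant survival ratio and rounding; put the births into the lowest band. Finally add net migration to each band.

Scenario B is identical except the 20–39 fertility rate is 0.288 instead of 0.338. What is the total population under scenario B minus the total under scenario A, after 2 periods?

-1222

Period 1:
Births: 11900 × 0.338 = 4022
20–39: 14000 × 0.95 = 13300
40+: 11900 × 0.956 + 10900 × 0.632 = 11376 + 6889 = 18265
Net migration: 0–19 − 470 → 3552; 20–39 − 160 → 13140
Giving 3552 / 13140 / 18265.
Period 2:
Births: 13140 × 0.338 = 4441
20–39: 3552 × 0.95 = 3374
40+: 13140 × 0.956 + 18265 × 0.632 = 12562 + 11543 = 24105
Net migration: 0–19 − 470 → 3971; 20–39 − 160 → 3214
Giving 3971 / 3214 / 24105.
Scenario A total after 2 periods: 31290
Scenario B projection —
Period 1:
Births: 11900 × 0.288 = 3427
20–39: 14000 × 0.95 = 13300
40+: 11900 × 0.956 + 10900 × 0.632 = 11376 + 6889 = 18265
Net migration: 0–19 − 470 → 2957; 20–39 − 160 → 13140
Giving 2957 / 13140 / 18265.
Period 2:
Births: 13140 × 0.288 = 3784
20–39: 2957 × 0.95 = 2809
40+: 13140 × 0.956 + 18265 × 0.632 = 12562 + 11543 = 24105
Net migration: 0–19 − 470 → 3314; 20–39 − 160 → 2649
Giving 3314 / 2649 / 24105.
Scenario B total after 2 periods: 30068
Difference B − A = 30068 − 31290 = -1222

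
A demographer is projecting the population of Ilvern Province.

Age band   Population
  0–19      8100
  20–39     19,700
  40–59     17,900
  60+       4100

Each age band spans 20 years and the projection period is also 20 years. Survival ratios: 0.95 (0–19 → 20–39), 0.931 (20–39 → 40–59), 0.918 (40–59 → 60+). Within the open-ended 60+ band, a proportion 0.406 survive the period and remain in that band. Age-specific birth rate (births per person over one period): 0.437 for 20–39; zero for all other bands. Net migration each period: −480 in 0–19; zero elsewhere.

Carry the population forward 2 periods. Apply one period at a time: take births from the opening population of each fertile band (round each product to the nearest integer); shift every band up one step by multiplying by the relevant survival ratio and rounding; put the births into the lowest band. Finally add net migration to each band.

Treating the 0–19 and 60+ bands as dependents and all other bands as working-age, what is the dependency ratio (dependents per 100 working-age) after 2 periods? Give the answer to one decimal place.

Let band 1 be 0–19 through band 4 = 60+.
[period 1]
Births: 19700 × 0.437 = 8609
Band 2: 8100 × 0.95 = 7695
Band 3: 19700 × 0.931 = 18341
Band 4: 17900 × 0.918 + 4100 × 0.406 = 16432 + 1665 = 18097
Net migration: Band 1 − 480 → 8129
→ [8129, 7695, 18341, 18097]
[period 2]
Births: 7695 × 0.437 = 3363
Band 2: 8129 × 0.95 = 7723
Band 3: 7695 × 0.931 = 7164
Band 4: 18341 × 0.918 + 18097 × 0.406 = 16837 + 7347 = 24184
Net migration: Band 1 − 480 → 2883
→ [2883, 7723, 7164, 24184]
Dependents (band 0–19 + band 60+) = 2883 + 24184 = 27067; working-age = 14887; ratio = 27067/14887 × 100 = 181.8

181.8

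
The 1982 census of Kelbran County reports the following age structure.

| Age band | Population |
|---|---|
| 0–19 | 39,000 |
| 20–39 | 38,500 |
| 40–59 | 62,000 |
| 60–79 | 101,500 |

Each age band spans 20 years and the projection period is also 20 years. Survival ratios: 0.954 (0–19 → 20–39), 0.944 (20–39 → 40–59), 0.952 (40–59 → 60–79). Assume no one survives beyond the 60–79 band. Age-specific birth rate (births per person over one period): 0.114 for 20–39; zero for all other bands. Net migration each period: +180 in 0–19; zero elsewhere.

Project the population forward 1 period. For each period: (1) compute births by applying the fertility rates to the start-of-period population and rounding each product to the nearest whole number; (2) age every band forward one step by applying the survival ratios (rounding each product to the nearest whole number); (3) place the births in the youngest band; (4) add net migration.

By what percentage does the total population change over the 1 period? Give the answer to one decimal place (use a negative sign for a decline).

-43.1

— Period 1 —
Births: 38500 × 0.114 = 4389
20–39: 39000 × 0.954 = 37206
40–59: 38500 × 0.944 = 36344
60–79: 62000 × 0.952 = 59024
Net migration: 0–19 + 180 → 4569
End of period: [4569, 37206, 36344, 59024]
Total: 241000 → 137143; change = -103857; percentage change = -43.1%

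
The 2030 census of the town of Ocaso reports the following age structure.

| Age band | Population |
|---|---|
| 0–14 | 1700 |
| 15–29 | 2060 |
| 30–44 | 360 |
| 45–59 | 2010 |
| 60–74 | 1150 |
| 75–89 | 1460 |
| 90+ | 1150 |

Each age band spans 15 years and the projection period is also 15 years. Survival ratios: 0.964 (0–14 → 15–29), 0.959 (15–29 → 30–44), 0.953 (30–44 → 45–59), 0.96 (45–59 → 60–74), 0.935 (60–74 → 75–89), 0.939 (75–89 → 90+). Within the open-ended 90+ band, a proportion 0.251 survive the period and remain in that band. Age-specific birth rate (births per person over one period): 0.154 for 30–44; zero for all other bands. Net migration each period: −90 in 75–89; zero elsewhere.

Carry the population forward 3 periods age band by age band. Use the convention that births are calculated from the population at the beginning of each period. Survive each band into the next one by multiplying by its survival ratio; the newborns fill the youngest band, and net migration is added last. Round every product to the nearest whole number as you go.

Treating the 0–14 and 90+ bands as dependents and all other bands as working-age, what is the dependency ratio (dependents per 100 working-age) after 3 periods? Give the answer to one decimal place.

Call the bands 1 to 7, youngest first.
[period 1]
Births: 360 × 0.154 = 55
Band 2: 1700 × 0.964 = 1639
Band 3: 2060 × 0.959 = 1976
Band 4: 360 × 0.953 = 343
Band 5: 2010 × 0.96 = 1930
Band 6: 1150 × 0.935 = 1075
Band 7: 1460 × 0.939 + 1150 × 0.251 = 1371 + 289 = 1660
Net migration: Band 6 − 90 → 985
Population now: 0–14=55, 15–29=1639, 30–44=1976, 45–59=343, 60–74=1930, 75–89=985, 90+=1660
[period 2]
Births: 1976 × 0.154 = 304
Band 2: 55 × 0.964 = 53
Band 3: 1639 × 0.959 = 1572
Band 4: 1976 × 0.953 = 1883
Band 5: 343 × 0.96 = 329
Band 6: 1930 × 0.935 = 1805
Band 7: 985 × 0.939 + 1660 × 0.251 = 925 + 417 = 1342
Net migration: Band 6 − 90 → 1715
Population now: 0–14=304, 15–29=53, 30–44=1572, 45–59=1883, 60–74=329, 75–89=1715, 90+=1342
[period 3]
Births: 1572 × 0.154 = 242
Band 2: 304 × 0.964 = 293
Band 3: 53 × 0.959 = 51
Band 4: 1572 × 0.953 = 1498
Band 5: 1883 × 0.96 = 1808
Band 6: 329 × 0.935 = 308
Band 7: 1715 × 0.939 + 1342 × 0.251 = 1610 + 337 = 1947
Net migration: Band 6 − 90 → 218
Population now: 0–14=242, 15–29=293, 30–44=51, 45–59=1498, 60–74=1808, 75–89=218, 90+=1947
Dependents (band 0–14 + band 90+) = 242 + 1947 = 2189; working-age = 3868; ratio = 2189/3868 × 100 = 56.6

56.6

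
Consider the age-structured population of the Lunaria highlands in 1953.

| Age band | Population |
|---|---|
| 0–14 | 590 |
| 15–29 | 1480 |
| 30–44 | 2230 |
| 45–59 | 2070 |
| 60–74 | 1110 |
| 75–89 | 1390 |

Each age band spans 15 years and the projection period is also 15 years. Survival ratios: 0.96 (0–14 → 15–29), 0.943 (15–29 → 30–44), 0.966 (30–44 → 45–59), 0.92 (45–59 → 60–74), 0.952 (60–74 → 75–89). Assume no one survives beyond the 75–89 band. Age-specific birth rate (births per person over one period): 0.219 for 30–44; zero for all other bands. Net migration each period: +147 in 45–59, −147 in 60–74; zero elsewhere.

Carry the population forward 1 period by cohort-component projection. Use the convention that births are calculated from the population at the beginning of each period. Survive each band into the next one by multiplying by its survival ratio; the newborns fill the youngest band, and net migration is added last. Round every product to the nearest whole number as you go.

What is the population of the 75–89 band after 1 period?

1057

(Bands numbered youngest = 1 to oldest = 6.)
— Period 1 —
Births: 2230 * 0.219 = 488
Band 2: 590 * 0.96 = 566
Band 3: 1480 * 0.943 = 1396
Band 4: 2230 * 0.966 = 2154
Band 5: 2070 * 0.92 = 1904
Band 6: 1110 * 0.952 = 1057
Net migration: Band 4 + 147 → 2301; Band 5 − 147 → 1757
Giving 488 / 566 / 1396 / 2301 / 1757 / 1057.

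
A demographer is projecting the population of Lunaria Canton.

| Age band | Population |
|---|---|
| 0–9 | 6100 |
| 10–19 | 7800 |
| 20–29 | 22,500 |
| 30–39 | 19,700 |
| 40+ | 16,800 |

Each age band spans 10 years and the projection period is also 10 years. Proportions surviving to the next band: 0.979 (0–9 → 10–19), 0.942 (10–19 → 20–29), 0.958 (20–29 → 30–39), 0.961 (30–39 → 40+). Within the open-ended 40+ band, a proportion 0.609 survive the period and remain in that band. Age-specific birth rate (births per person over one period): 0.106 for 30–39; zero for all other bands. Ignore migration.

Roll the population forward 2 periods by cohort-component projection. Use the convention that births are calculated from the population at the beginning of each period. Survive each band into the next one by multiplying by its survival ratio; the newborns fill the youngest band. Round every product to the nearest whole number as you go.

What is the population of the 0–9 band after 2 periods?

Period 1:
Births: 19700 × 0.106 = 2088
10–19: 6100 × 0.979 = 5972
20–29: 7800 × 0.942 = 7348
30–39: 22500 × 0.958 = 21555
40+: 19700 × 0.961 + 16800 × 0.609 = 18932 + 10231 = 29163
→ [2088, 5972, 7348, 21555, 29163]
Period 2:
Births: 21555 × 0.106 = 2285
10–19: 2088 × 0.979 = 2044
20–29: 5972 × 0.942 = 5626
30–39: 7348 × 0.958 = 7039
40+: 21555 × 0.961 + 29163 × 0.609 = 20714 + 17760 = 38474
→ [2285, 2044, 5626, 7039, 38474]

2285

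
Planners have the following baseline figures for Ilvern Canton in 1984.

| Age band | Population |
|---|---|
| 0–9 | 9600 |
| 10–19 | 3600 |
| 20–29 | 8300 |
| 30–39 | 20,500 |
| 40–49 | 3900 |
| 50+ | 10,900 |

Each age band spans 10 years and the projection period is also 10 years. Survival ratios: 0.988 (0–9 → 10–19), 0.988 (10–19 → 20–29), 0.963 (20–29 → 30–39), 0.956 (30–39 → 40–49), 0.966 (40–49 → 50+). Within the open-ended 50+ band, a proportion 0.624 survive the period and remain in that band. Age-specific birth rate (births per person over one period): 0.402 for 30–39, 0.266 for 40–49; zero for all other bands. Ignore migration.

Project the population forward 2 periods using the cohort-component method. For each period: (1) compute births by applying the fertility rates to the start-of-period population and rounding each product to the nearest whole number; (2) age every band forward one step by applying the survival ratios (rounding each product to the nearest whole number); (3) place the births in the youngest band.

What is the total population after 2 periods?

Numbering the groups 1..6 from youngest to oldest:
After projecting period 1:
Births: 20500 * 0.402 = 8241, 3900 * 0.266 = 1037 → total 9278
Group 2: 9600 * 0.988 = 9485
Group 3: 3600 * 0.988 = 3557
Group 4: 8300 * 0.963 = 7993
Group 5: 20500 * 0.956 = 19598
Group 6: 3900 * 0.966 + 10900 * 0.624 = 3767 + 6802 = 10569
→ [9278, 9485, 3557, 7993, 19598, 10569]
After projecting period 2:
Births: 7993 * 0.402 = 3213, 19598 * 0.266 = 5213 → total 8426
Group 2: 9278 * 0.988 = 9167
Group 3: 9485 * 0.988 = 9371
Group 4: 3557 * 0.963 = 3425
Group 5: 7993 * 0.956 = 7641
Group 6: 19598 * 0.966 + 10569 * 0.624 = 18932 + 6595 = 25527
→ [8426, 9167, 9371, 3425, 7641, 25527]
Total after period 2: 8426 + 9167 + 9371 + 3425 + 7641 + 25527 = 63557

63557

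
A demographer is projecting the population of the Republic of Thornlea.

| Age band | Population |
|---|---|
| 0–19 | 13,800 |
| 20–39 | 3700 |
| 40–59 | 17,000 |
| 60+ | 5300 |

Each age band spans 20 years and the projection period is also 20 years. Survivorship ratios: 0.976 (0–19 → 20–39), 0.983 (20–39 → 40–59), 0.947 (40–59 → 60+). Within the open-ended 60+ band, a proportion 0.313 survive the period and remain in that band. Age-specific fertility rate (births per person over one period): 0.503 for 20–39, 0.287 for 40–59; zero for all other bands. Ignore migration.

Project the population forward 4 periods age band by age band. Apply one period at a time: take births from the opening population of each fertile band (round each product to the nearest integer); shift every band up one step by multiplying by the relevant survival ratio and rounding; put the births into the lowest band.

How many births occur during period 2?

7819

Numbering the bands 1..4 from youngest to oldest:
— Period 1 —
Births: 3700 × 0.503 = 1861 ; 17000 × 0.287 = 4879 — total 6740
Band 2: 13800 × 0.976 = 13469
Band 3: 3700 × 0.983 = 3637
Band 4: 17000 × 0.947 + 5300 × 0.313 = 16099 + 1659 = 17758
→ [6740, 13469, 3637, 17758]
— Period 2 —
Births: 13469 × 0.503 = 6775 ; 3637 × 0.287 = 1044 — total 7819
Band 2: 6740 × 0.976 = 6578
Band 3: 13469 × 0.983 = 13240
Band 4: 3637 × 0.947 + 17758 × 0.313 = 3444 + 5558 = 9002
→ [7819, 6578, 13240, 9002]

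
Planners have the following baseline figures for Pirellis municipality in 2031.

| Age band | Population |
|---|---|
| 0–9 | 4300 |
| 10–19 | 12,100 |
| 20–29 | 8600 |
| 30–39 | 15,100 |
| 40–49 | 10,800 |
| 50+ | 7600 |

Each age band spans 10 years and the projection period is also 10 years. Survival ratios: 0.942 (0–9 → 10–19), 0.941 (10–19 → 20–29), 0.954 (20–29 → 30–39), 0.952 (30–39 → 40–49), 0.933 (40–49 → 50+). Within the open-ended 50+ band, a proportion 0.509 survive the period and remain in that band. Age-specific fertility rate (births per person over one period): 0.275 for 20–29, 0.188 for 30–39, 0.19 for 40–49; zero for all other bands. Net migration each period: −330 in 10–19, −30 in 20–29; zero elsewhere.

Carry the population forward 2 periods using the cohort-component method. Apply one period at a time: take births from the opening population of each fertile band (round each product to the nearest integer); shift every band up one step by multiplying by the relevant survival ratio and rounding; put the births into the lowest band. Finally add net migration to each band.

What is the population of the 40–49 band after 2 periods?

After projecting period 1:
Births: 8600 × 0.275 = 2365, 15100 × 0.188 = 2839, 10800 × 0.19 = 2052 ⇒ total 7256
10–19: 4300 × 0.942 = 4051
20–29: 12100 × 0.941 = 11386
30–39: 8600 × 0.954 = 8204
40–49: 15100 × 0.952 = 14375
50+: 10800 × 0.933 + 7600 × 0.509 = 10076 + 3868 = 13944
Net migration: 10–19 − 330 → 3721; 20–29 − 30 → 11356
Population now: 0–9=7256, 10–19=3721, 20–29=11356, 30–39=8204, 40–49=14375, 50+=13944
After projecting period 2:
Births: 11356 × 0.275 = 3123, 8204 × 0.188 = 1542, 14375 × 0.19 = 2731 ⇒ total 7396
10–19: 7256 × 0.942 = 6835
20–29: 3721 × 0.941 = 3501
30–39: 11356 × 0.954 = 10834
40–49: 8204 × 0.952 = 7810
50+: 14375 × 0.933 + 13944 × 0.509 = 13412 + 7097 = 20509
Net migration: 10–19 − 330 → 6505; 20–29 − 30 → 3471
Population now: 0–9=7396, 10–19=6505, 20–29=3471, 30–39=10834, 40–49=7810, 50+=20509

7810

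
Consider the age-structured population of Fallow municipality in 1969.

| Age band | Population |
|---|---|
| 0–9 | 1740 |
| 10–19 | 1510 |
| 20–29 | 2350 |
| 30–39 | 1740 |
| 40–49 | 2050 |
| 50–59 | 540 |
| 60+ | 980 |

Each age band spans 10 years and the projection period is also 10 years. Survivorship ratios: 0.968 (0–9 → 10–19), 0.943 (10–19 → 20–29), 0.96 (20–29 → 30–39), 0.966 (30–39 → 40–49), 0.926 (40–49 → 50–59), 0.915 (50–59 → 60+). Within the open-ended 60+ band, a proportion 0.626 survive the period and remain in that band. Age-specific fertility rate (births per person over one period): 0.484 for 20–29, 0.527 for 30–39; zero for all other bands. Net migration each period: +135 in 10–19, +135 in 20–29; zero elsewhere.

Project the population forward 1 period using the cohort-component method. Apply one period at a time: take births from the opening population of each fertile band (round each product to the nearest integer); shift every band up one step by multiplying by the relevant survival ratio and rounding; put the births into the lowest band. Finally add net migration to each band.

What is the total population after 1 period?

12374

Period 1.
Births: 2350 * 0.484 = 1137, 1740 * 0.527 = 917 → 2054
10–19: 1740 * 0.968 = 1684
20–29: 1510 * 0.943 = 1424
30–39: 2350 * 0.96 = 2256
40–49: 1740 * 0.966 = 1681
50–59: 2050 * 0.926 = 1898
60+: 540 * 0.915 + 980 * 0.626 = 494 + 613 = 1107
Net migration: 10–19 + 135 → 1819; 20–29 + 135 → 1559
End of period: [2054, 1819, 1559, 2256, 1681, 1898, 1107]
Total after period 1: 2054 + 1819 + 1559 + 2256 + 1681 + 1898 + 1107 = 12374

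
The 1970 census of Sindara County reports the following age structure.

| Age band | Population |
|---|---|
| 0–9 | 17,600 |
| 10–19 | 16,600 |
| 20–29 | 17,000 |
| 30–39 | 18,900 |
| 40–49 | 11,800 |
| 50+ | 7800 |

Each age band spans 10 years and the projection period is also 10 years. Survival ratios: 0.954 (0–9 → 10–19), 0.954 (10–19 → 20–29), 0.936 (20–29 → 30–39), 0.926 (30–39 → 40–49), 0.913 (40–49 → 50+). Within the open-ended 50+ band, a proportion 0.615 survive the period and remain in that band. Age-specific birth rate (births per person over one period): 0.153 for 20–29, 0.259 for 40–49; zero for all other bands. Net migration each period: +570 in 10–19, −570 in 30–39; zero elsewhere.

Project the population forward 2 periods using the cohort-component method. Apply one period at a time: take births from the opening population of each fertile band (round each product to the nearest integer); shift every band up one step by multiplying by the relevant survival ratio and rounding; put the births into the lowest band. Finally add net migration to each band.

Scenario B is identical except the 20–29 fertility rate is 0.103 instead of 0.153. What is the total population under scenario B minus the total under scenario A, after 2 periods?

Period 1:
Births: 17000 × 0.153 = 2601  |  11800 × 0.259 = 3056 ⇒ total 5657
10–19: 17600 × 0.954 = 16790
20–29: 16600 × 0.954 = 15836
30–39: 17000 × 0.936 = 15912
40–49: 18900 × 0.926 = 17501
50+: 11800 × 0.913 + 7800 × 0.615 = 10773 + 4797 = 15570
Net migration: 10–19 + 570 → 17360; 30–39 − 570 → 15342
Population now: 0–9=5657, 10–19=17360, 20–29=15836, 30–39=15342, 40–49=17501, 50+=15570
Period 2:
Births: 15836 × 0.153 = 2423  |  17501 × 0.259 = 4533 ⇒ total 6956
10–19: 5657 × 0.954 = 5397
20–29: 17360 × 0.954 = 16561
30–39: 15836 × 0.936 = 14822
40–49: 15342 × 0.926 = 14207
50+: 17501 × 0.913 + 15570 × 0.615 = 15978 + 9576 = 25554
Net migration: 10–19 + 570 → 5967; 30–39 − 570 → 14252
Population now: 0–9=6956, 10–19=5967, 20–29=16561, 30–39=14252, 40–49=14207, 50+=25554
Scenario A total after 2 periods: 83497
Scenario B projection —
Period 1:
Births: 17000 × 0.103 = 1751  |  11800 × 0.259 = 3056 ⇒ total 4807
10–19: 17600 × 0.954 = 16790
20–29: 16600 × 0.954 = 15836
30–39: 17000 × 0.936 = 15912
40–49: 18900 × 0.926 = 17501
50+: 11800 × 0.913 + 7800 × 0.615 = 10773 + 4797 = 15570
Net migration: 10–19 + 570 → 17360; 30–39 − 570 → 15342
Population now: 0–9=4807, 10–19=17360, 20–29=15836, 30–39=15342, 40–49=17501, 50+=15570
Period 2:
Births: 15836 × 0.103 = 1631  |  17501 × 0.259 = 4533 ⇒ total 6164
10–19: 4807 × 0.954 = 4586
20–29: 17360 × 0.954 = 16561
30–39: 15836 × 0.936 = 14822
40–49: 15342 × 0.926 = 14207
50+: 17501 × 0.913 + 15570 × 0.615 = 15978 + 9576 = 25554
Net migration: 10–19 + 570 → 5156; 30–39 − 570 → 14252
Population now: 0–9=6164, 10–19=5156, 20–29=16561, 30–39=14252, 40–49=14207, 50+=25554
Scenario B total after 2 periods: 81894
Difference B − A = 81894 − 83497 = -1603

-1603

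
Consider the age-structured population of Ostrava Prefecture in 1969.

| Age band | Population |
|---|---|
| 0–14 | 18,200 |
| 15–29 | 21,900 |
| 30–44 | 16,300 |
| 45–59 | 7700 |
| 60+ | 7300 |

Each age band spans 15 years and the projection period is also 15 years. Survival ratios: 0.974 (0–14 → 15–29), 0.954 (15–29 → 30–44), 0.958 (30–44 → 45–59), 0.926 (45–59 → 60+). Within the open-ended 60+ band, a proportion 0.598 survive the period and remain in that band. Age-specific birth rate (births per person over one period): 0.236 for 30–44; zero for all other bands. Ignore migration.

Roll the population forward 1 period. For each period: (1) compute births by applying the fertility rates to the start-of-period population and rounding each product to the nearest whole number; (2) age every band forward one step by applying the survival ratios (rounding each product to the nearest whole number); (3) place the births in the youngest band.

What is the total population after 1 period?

Call the groups 1 to 5, youngest first.
Period 1:
Births: 16300 × 0.236 = 3847
Group 2: 18200 × 0.974 = 17727
Group 3: 21900 × 0.954 = 20893
Group 4: 16300 × 0.958 = 15615
Group 5: 7700 × 0.926 + 7300 × 0.598 = 7130 + 4365 = 11495
End of period: [3847, 17727, 20893, 15615, 11495]
Total after period 1: 3847 + 17727 + 20893 + 15615 + 11495 = 69577

69577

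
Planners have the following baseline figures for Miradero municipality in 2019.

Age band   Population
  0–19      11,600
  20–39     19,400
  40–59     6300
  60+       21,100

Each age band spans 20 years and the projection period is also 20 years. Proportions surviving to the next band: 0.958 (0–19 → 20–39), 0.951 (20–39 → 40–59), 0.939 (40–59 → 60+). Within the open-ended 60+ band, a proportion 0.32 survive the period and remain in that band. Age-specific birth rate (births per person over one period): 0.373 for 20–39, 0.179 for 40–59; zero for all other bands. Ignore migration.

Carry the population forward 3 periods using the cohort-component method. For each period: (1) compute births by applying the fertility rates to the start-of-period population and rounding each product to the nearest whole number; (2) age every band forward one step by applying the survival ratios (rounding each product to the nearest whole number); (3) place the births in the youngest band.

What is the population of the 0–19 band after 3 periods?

— Period 1 —
Births: 19400 * 0.373 = 7236 ; 6300 * 0.179 = 1128 → total 8364
20–39: 11600 * 0.958 = 11113
40–59: 19400 * 0.951 = 18449
60+: 6300 * 0.939 + 21100 * 0.32 = 5916 + 6752 = 12668
Population now: 0–19=8364, 20–39=11113, 40–59=18449, 60+=12668
— Period 2 —
Births: 11113 * 0.373 = 4145 ; 18449 * 0.179 = 3302 → total 7447
20–39: 8364 * 0.958 = 8013
40–59: 11113 * 0.951 = 10568
60+: 18449 * 0.939 + 12668 * 0.32 = 17324 + 4054 = 21378
Population now: 0–19=7447, 20–39=8013, 40–59=10568, 60+=21378
— Period 3 —
Births: 8013 * 0.373 = 2989 ; 10568 * 0.179 = 1892 → total 4881
20–39: 7447 * 0.958 = 7134
40–59: 8013 * 0.951 = 7620
60+: 10568 * 0.939 + 21378 * 0.32 = 9923 + 6841 = 16764
Population now: 0–19=4881, 20–39=7134, 40–59=7620, 60+=16764

4881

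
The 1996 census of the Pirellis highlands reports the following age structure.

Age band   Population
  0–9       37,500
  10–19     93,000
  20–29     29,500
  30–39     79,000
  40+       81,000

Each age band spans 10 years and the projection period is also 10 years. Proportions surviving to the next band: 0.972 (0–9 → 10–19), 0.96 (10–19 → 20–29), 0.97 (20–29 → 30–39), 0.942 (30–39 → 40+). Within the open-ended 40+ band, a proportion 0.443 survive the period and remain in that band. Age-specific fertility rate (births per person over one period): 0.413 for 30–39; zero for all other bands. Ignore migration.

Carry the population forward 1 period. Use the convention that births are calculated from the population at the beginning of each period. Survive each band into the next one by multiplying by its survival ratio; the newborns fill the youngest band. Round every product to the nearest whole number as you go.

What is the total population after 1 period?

297273

After projecting period 1:
Births: 79000 * 0.413 = 32627
10–19: 37500 * 0.972 = 36450
20–29: 93000 * 0.96 = 89280
30–39: 29500 * 0.97 = 28615
40+: 79000 * 0.942 + 81000 * 0.443 = 74418 + 35883 = 110301
Giving 32627 / 36450 / 89280 / 28615 / 110301.
Total after period 1: 32627 + 36450 + 89280 + 28615 + 110301 = 297273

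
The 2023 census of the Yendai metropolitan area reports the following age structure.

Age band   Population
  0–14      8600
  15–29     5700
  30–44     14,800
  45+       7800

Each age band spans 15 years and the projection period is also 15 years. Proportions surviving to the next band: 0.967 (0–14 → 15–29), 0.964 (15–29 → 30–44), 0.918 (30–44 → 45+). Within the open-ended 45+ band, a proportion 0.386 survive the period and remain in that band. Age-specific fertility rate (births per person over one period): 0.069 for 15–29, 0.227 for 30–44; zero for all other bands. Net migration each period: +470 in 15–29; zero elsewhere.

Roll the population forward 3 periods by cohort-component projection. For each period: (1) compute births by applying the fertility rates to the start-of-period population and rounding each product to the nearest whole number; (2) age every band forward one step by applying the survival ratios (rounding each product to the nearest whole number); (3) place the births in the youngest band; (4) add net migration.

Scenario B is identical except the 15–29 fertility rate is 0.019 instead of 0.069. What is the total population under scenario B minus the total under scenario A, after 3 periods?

-900

Numbering the bands 1..4 from youngest to oldest:
After projecting period 1:
Births: 5700 × 0.069 = 393, 14800 × 0.227 = 3360 → 3753
Band 2: 8600 × 0.967 = 8316
Band 3: 5700 × 0.964 = 5495
Band 4: 14800 × 0.918 + 7800 × 0.386 = 13586 + 3011 = 16597
Net migration: Band 2 + 470 → 8786
→ [3753, 8786, 5495, 16597]
After projecting period 2:
Births: 8786 × 0.069 = 606, 5495 × 0.227 = 1247 → 1853
Band 2: 3753 × 0.967 = 3629
Band 3: 8786 × 0.964 = 8470
Band 4: 5495 × 0.918 + 16597 × 0.386 = 5044 + 6406 = 11450
Net migration: Band 2 + 470 → 4099
→ [1853, 4099, 8470, 11450]
After projecting period 3:
Births: 4099 × 0.069 = 283, 8470 × 0.227 = 1923 → 2206
Band 2: 1853 × 0.967 = 1792
Band 3: 4099 × 0.964 = 3951
Band 4: 8470 × 0.918 + 11450 × 0.386 = 7775 + 4420 = 12195
Net migration: Band 2 + 470 → 2262
→ [2206, 2262, 3951, 12195]
Scenario A total after 3 periods: 20614
Scenario B projection —
After projecting period 1:
Births: 5700 × 0.019 = 108, 14800 × 0.227 = 3360 → 3468
Band 2: 8600 × 0.967 = 8316
Band 3: 5700 × 0.964 = 5495
Band 4: 14800 × 0.918 + 7800 × 0.386 = 13586 + 3011 = 16597
Net migration: Band 2 + 470 → 8786
→ [3468, 8786, 5495, 16597]
After projecting period 2:
Births: 8786 × 0.019 = 167, 5495 × 0.227 = 1247 → 1414
Band 2: 3468 × 0.967 = 3354
Band 3: 8786 × 0.964 = 8470
Band 4: 5495 × 0.918 + 16597 × 0.386 = 5044 + 6406 = 11450
Net migration: Band 2 + 470 → 3824
→ [1414, 3824, 8470, 11450]
After projecting period 3:
Births: 3824 × 0.019 = 73, 8470 × 0.227 = 1923 → 1996
Band 2: 1414 × 0.967 = 1367
Band 3: 3824 × 0.964 = 3686
Band 4: 8470 × 0.918 + 11450 × 0.386 = 7775 + 4420 = 12195
Net migration: Band 2 + 470 → 1837
→ [1996, 1837, 3686, 12195]
Scenario B total after 3 periods: 19714
Difference B − A = 19714 − 20614 = -900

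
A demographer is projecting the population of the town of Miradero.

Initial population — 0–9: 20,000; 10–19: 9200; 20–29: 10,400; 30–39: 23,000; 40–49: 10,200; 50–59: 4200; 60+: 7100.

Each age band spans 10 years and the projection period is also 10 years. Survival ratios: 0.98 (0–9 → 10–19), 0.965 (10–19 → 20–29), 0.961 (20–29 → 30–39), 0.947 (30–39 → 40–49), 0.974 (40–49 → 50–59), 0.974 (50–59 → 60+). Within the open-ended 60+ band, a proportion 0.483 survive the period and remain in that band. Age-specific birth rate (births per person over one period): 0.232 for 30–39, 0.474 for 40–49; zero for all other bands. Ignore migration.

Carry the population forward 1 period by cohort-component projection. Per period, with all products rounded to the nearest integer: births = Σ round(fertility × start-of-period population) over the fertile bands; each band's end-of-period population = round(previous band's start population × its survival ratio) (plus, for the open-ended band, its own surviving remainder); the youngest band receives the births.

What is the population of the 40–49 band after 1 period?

[period 1]
Births: 23000 × 0.232 = 5336  |  10200 × 0.474 = 4835 → total 10171
10–19: 20000 × 0.98 = 19600
20–29: 9200 × 0.965 = 8878
30–39: 10400 × 0.961 = 9994
40–49: 23000 × 0.947 = 21781
50–59: 10200 × 0.974 = 9935
60+: 4200 × 0.974 + 7100 × 0.483 = 4091 + 3429 = 7520
Giving 10171 / 19600 / 8878 / 9994 / 21781 / 9935 / 7520.

21781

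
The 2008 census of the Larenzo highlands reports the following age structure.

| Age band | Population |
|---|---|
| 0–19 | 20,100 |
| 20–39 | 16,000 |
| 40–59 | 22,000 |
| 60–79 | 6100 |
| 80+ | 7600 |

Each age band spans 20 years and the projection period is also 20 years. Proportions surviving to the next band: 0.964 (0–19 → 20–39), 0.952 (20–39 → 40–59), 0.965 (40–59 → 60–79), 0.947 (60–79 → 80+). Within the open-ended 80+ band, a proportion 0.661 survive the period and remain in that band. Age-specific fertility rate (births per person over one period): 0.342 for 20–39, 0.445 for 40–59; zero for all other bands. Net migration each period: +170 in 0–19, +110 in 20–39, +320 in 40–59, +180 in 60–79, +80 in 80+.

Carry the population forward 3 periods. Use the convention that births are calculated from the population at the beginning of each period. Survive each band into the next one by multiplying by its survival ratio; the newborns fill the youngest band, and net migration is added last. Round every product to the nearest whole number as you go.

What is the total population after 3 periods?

Period 1.
Births: 16000 * 0.342 = 5472  |  22000 * 0.445 = 9790 ⇒ total 15262
20–39: 20100 * 0.964 = 19376
40–59: 16000 * 0.952 = 15232
60–79: 22000 * 0.965 = 21230
80+: 6100 * 0.947 + 7600 * 0.661 = 5777 + 5024 = 10801
Net migration: 0–19 + 170 → 15432; 20–39 + 110 → 19486; 40–59 + 320 → 15552; 60–79 + 180 → 21410; 80+ + 80 → 10881
Population now: 0–19=15432, 20–39=19486, 40–59=15552, 60–79=21410, 80+=10881
Period 2.
Births: 19486 * 0.342 = 6664  |  15552 * 0.445 = 6921 ⇒ total 13585
20–39: 15432 * 0.964 = 14876
40–59: 19486 * 0.952 = 18551
60–79: 15552 * 0.965 = 15008
80+: 21410 * 0.947 + 10881 * 0.661 = 20275 + 7192 = 27467
Net migration: 0–19 + 170 → 13755; 20–39 + 110 → 14986; 40–59 + 320 → 18871; 60–79 + 180 → 15188; 80+ + 80 → 27547
Population now: 0–19=13755, 20–39=14986, 40–59=18871, 60–79=15188, 80+=27547
Period 3.
Births: 14986 * 0.342 = 5125  |  18871 * 0.445 = 8398 ⇒ total 13523
20–39: 13755 * 0.964 = 13260
40–59: 14986 * 0.952 = 14267
60–79: 18871 * 0.965 = 18211
80+: 15188 * 0.947 + 27547 * 0.661 = 14383 + 18209 = 32592
Net migration: 0–19 + 170 → 13693; 20–39 + 110 → 13370; 40–59 + 320 → 14587; 60–79 + 180 → 18391; 80+ + 80 → 32672
Population now: 0–19=13693, 20–39=13370, 40–59=14587, 60–79=18391, 80+=32672
Total after period 3: 13693 + 13370 + 14587 + 18391 + 32672 = 92713

92713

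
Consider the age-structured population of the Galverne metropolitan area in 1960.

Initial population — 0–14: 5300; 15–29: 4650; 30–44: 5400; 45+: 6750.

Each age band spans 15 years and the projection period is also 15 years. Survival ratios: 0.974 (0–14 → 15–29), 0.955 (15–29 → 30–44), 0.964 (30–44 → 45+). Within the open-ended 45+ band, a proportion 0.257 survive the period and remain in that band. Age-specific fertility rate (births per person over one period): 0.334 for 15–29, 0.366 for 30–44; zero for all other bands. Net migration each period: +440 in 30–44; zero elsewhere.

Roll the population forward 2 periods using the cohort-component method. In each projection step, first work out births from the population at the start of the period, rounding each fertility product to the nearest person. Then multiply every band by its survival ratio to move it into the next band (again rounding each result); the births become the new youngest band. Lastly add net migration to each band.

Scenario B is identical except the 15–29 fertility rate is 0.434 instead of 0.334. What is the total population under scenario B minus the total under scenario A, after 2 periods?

After projecting period 1:
Births: 4650 × 0.334 = 1553 ; 5400 × 0.366 = 1976 ⇒ total 3529
15–29: 5300 × 0.974 = 5162
30–44: 4650 × 0.955 = 4441
45+: 5400 × 0.964 + 6750 × 0.257 = 5206 + 1735 = 6941
Net migration: 30–44 + 440 → 4881
Giving 3529 / 5162 / 4881 / 6941.
After projecting period 2:
Births: 5162 × 0.334 = 1724 ; 4881 × 0.366 = 1786 ⇒ total 3510
15–29: 3529 × 0.974 = 3437
30–44: 5162 × 0.955 = 4930
45+: 4881 × 0.964 + 6941 × 0.257 = 4705 + 1784 = 6489
Net migration: 30–44 + 440 → 5370
Giving 3510 / 3437 / 5370 / 6489.
Scenario A total after 2 periods: 18806
Scenario B projection —
After projecting period 1:
Births: 4650 × 0.434 = 2018 ; 5400 × 0.366 = 1976 ⇒ total 3994
15–29: 5300 × 0.974 = 5162
30–44: 4650 × 0.955 = 4441
45+: 5400 × 0.964 + 6750 × 0.257 = 5206 + 1735 = 6941
Net migration: 30–44 + 440 → 4881
Giving 3994 / 5162 / 4881 / 6941.
After projecting period 2:
Births: 5162 × 0.434 = 2240 ; 4881 × 0.366 = 1786 ⇒ total 4026
15–29: 3994 × 0.974 = 3890
30–44: 5162 × 0.955 = 4930
45+: 4881 × 0.964 + 6941 × 0.257 = 4705 + 1784 = 6489
Net migration: 30–44 + 440 → 5370
Giving 4026 / 3890 / 5370 / 6489.
Scenario B total after 2 periods: 19775
Difference B − A = 19775 − 18806 = 969

969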